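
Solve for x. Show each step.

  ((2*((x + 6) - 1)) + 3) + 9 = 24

Step 1. [((2*((x + 6) - 1)) + 3) + 9 = 24] 9 comes off first (subtract 9) ⇒ sub: (2*((x + 6) - 1)) + 3 = 15.
Step 2. [(2*((x + 6) - 1)) + 3 = 15] peel the +3: subtract 3 from each side. So sub: 2*((x + 6) - 1) = 12.
Step 3. [2*((x + 6) - 1) = 12] leading coefficient 2: divide by 2 ⇒ div: (x + 6) - 1 = 6.
Step 4. [(x + 6) - 1 = 6] the outer -1 inverts by adding 1 ⇒ sub: x + 6 = 7.
Step 5. [x + 6 = 7] peel the +6: subtract 6 from each side ⇒ sub: x = 1.

Answer: x ∈ {1}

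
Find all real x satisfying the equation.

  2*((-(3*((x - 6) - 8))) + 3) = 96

Step 1. [2*((-(3*((x - 6) - 8))) + 3) = 96] leading coefficient 2: divide by 2 ⇒ div: (-(3*((x - 6) - 8))) + 3 = 48.
Step 2. [(-(3*((x - 6) - 8))) + 3 = 48] subtract 3: x sits inside (… + 3). So sub: -(3*((x - 6) - 8)) = 45.
Step 3. [-(3*((x - 6) - 8)) = 45] LHS negated; negate both sides. So neg: 3*((x - 6) - 8) = -45.
Step 4. [3*((x - 6) - 8) = -45] LHS = 3·(…); ÷3 both sides, so div: (x - 6) - 8 = -15.
Step 5. [(x - 6) - 8 = -15] add 8: x sits inside (… - 8), so sub: x - 6 = -7.
Step 6. [x - 6 = -7] peel the -6: add 6 from each side ⇒ sub: x = -1.

Answer: x ∈ {-1}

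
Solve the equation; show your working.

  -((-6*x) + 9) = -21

Step 1. [-((-6*x) + 9) = -21] leading − — multiply by −1. So neg: (-6*x) + 9 = 21.
Step 2. [(-6*x) + 9 = 21] subtract 9: x sits inside (… + 9). So sub: -6*x = 12.
Step 3. [-6*x = 12] LHS = -6·(…); ÷-6 both sides, so div: x = -2.

Answer: x ∈ {-2}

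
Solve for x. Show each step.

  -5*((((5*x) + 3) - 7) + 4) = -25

Step 1. [-5*((((5*x) + 3) - 7) + 4) = -25] LHS = -5·(…); ÷-5 both sides. So div: (((5*x) + 3) - 7) + 4 = 5.
Step 2. [(((5*x) + 3) - 7) + 4 = 5] peel the +4: subtract 4 from each side, so sub: ((5*x) + 3) - 7 = 1.
Step 3. [((5*x) + 3) - 7 = 1] add 7: x sits inside (… - 7) ⇒ sub: (5*x) + 3 = 8.
Step 4. [(5*x) + 3 = 8] subtract 3: x sits inside (… + 3). So sub: 5*x = 5.
Step 5. [5*x = 5] divide by the outer 5 ⇒ div: x = 1.

Answer: x ∈ {1}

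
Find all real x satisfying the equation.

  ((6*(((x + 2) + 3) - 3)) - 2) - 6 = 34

Step 1. [((6*(((x + 2) + 3) - 3)) - 2) - 6 = 34] add 6: x sits inside (… - 6) ⇒ sub: (6*(((x + 2) + 3) - 3)) - 2 = 40.
Step 2. [(6*(((x + 2) + 3) - 3)) - 2 = 40] -2 is outermost — add 2 both sides ⇒ sub: 6*(((x + 2) + 3) - 3) = 42.
Step 3. [6*(((x + 2) + 3) - 3) = 42] LHS = 6·(…); ÷6 both sides, so div: ((x + 2) + 3) - 3 = 7.
Step 4. [((x + 2) + 3) - 3 = 7] -3 is outermost — add 3 both sides, so sub: (x + 2) + 3 = 10.
Step 5. [(x + 2) + 3 = 10] the outer +3 inverts by subtracting 3. So sub: x + 2 = 7.
Step 6. [x + 2 = 7] the outer +2 inverts by subtracting 2. So sub: x = 5.

Answer: x ∈ {5}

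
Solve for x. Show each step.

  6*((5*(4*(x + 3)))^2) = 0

Step 1. [6*((5*(4*(x + 3)))^2) = 0] LHS = 6·(…); ÷6 both sides, so div: (5*(4*(x + 3)))^2 = 0.
Step 2. [(5*(4*(x + 3)))^2 = 0] 0 ≥ 0, LHS is (·)² — take ±√ ⇒ sqrt: 5*(4*(x + 3)) = 0.
Step 3. [5*(4*(x + 3)) = 0] leading coefficient 5: divide by 5, so div: 4*(x + 3) = 0.
Step 4. [4*(x + 3) = 0] LHS = 4·(…); ÷4 both sides ⇒ div: x + 3 = 0.
Step 5. [x + 3 = 0] subtract 3: x sits inside (… + 3), so sub: x = -3.

Answer: x ∈ {-3}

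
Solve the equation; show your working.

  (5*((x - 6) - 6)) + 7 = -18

Step 1. [(5*((x - 6) - 6)) + 7 = -18] subtract 7: x sits inside (… + 7) ⇒ sub: 5*((x - 6) - 6) = -25.
Step 2. [5*((x - 6) - 6) = -25] LHS = 5·(…); ÷5 both sides, so div: (x - 6) - 6 = -5.
Step 3. [(x - 6) - 6 = -5] peel the -6: add 6 from each side ⇒ sub: x - 6 = 1.
Step 4. [x - 6 = 1] add 6: x sits inside (… - 6) ⇒ sub: x = 7.

Answer: x ∈ {7}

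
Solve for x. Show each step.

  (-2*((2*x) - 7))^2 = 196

Step 1. [(-2*((2*x) - 7))^2 = 196] √ both sides: 196 ≥ 0 gives two branches ⇒ sqrt: -2*((2*x) - 7) = 14 or -14.
Step 2. [-2*((2*x) - 7) = 14 or -14] -2·(inner) — divide through by -2. So div: (2*x) - 7 = -7 or 7.
Step 3. [(2*x) - 7 = -7 or 7] 7 comes off first (add 7). So sub: 2*x = 0 or 14.
Step 4. [2*x = 0 or 14] 2 out front; divide by 2. So div: x = 0 or 7.

Answer: x ∈ {0, 7}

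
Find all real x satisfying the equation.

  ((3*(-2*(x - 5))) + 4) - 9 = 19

Step 1. [((3*(-2*(x - 5))) + 4) - 9 = 19] add 9: x sits inside (… - 9), so sub: (3*(-2*(x - 5))) + 4 = 28.
Step 2. [(3*(-2*(x - 5))) + 4 = 28] peel the +4: subtract 4 from each side. So sub: 3*(-2*(x - 5)) = 24.
Step 3. [3*(-2*(x - 5)) = 24] leading coefficient 3: divide by 3 ⇒ div: -2*(x - 5) = 8.
Step 4. [-2*(x - 5) = 8] divide by the outer -2, so div: x - 5 = -4.
Step 5. [x - 5 = -4] peel the -5: add 5 from each side ⇒ sub: x = 1.

Answer: x ∈ {1}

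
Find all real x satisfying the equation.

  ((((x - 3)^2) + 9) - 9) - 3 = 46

Step 1. [((((x - 3)^2) + 9) - 9) - 3 = 46] the outer -3 inverts by adding 3. So sub: (((x - 3)^2) + 9) - 9 = 49.
Step 2. [(((x - 3)^2) + 9) - 9 = 49] peel the -9: add 9 from each side, so sub: ((x - 3)^2) + 9 = 58.
Step 3. [((x - 3)^2) + 9 = 58] subtract 9: x sits inside (… + 9). So sub: (x - 3)^2 = 49.
Step 4. [(x - 3)^2 = 49] LHS squared, RHS 49 ≥ 0: apply √ (±) ⇒ sqrt: x - 3 = 7 or -7.
Step 5. [x - 3 = 7 or -7] 3 comes off first (add 3) ⇒ sub: x = 10 or -4.

Answer: x ∈ {-4, 10}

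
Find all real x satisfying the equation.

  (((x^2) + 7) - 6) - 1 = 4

Step 1. [(((x^2) + 7) - 6) - 1 = 4] the outer -1 inverts by adding 1. So sub: ((x^2) + 7) - 6 = 5.
Step 2. [((x^2) + 7) - 6 = 5] the outer -6 inverts by adding 6 ⇒ sub: (x^2) + 7 = 11.
Step 3. [(x^2) + 7 = 11] 7 comes off first (subtract 7). So sub: x^2 = 4.
Step 4. [x^2 = 4] √ both sides: 4 ≥ 0 gives two branches ⇒ sqrt: x = 2 or -2.

Answer: x ∈ {-2, 2}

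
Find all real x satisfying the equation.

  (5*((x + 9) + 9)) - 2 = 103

Step 1. [(5*((x + 9) + 9)) - 2 = 103] add 2: x sits inside (… - 2) ⇒ sub: 5*((x + 9) + 9) = 105.
Step 2. [5*((x + 9) + 9) = 105] divide by the outer 5. So div: (x + 9) + 9 = 21.
Step 3. [(x + 9) + 9 = 21] +9 is outermost — subtract 9 both sides, so sub: x + 9 = 12.
Step 4. [x + 9 = 12] the outer +9 inverts by subtracting 9 ⇒ sub: x = 3.

Answer: x ∈ {3}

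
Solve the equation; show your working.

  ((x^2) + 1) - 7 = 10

Step 1. [((x^2) + 1) - 7 = 10] 7 comes off first (add 7), so sub: (x^2) + 1 = 17.
Step 2. [(x^2) + 1 = 17] subtract 1: x sits inside (… + 1) ⇒ sub: x^2 = 16.
Step 3. [x^2 = 16] √ both sides: 16 ≥ 0 gives two branches ⇒ sqrt: x = 4 or -4.

Answer: x ∈ {-4, 4}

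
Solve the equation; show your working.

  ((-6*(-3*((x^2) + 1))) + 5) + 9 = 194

Step 1. [((-6*(-3*((x^2) + 1))) + 5) + 9 = 194] +9 is outermost — subtract 9 both sides. So sub: (-6*(-3*((x^2) + 1))) + 5 = 185.
Step 2. [(-6*(-3*((x^2) + 1))) + 5 = 185] 5 comes off first (subtract 5), so sub: -6*(-3*((x^2) + 1)) = 180.
Step 3. [-6*(-3*((x^2) + 1)) = 180] -6·(inner) — divide through by -6, so div: -3*((x^2) + 1) = -30.
Step 4. [-3*((x^2) + 1) = -30] -3 out front; divide by -3 ⇒ div: (x^2) + 1 = 10.
Step 5. [(x^2) + 1 = 10] 1 comes off first (subtract 1). So sub: x^2 = 9.
Step 6. [x^2 = 9] LHS squared, RHS 9 ≥ 0: apply √ (±) ⇒ sqrt: x = 3 or -3.

Answer: x ∈ {-3, 3}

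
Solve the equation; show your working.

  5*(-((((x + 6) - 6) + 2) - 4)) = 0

Step 1. [5*(-((((x + 6) - 6) + 2) - 4)) = 0] leading coefficient 5: divide by 5 ⇒ div: -((((x + 6) - 6) + 2) - 4) = 0.
Step 2. [-((((x + 6) - 6) + 2) - 4) = 0] leading − — multiply by −1. So neg: (((x + 6) - 6) + 2) - 4 = 0.
Step 3. [(((x + 6) - 6) + 2) - 4 = 0] -4 is outermost — add 4 both sides, so sub: ((x + 6) - 6) + 2 = 4.
Step 4. [((x + 6) - 6) + 2 = 4] subtract 2: x sits inside (… + 2), so sub: (x + 6) - 6 = 2.
Step 5. [(x + 6) - 6 = 2] the outer -6 inverts by adding 6 ⇒ sub: x + 6 = 8.
Step 6. [x + 6 = 8] subtract 6: x sits inside (… + 6) ⇒ sub: x = 2.

Answer: x ∈ {2}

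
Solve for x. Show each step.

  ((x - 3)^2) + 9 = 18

Step 1. [((x - 3)^2) + 9 = 18] +9 is outermost — subtract 9 both sides, so sub: (x - 3)^2 = 9.
Step 2. [(x - 3)^2 = 9] √ both sides: 9 ≥ 0 gives two branches ⇒ sqrt: x - 3 = 3 or -3.
Step 3. [x - 3 = 3 or -3] add 3: x sits inside (… - 3), so sub: x = 6 or 0.

Answer: x ∈ {0, 6}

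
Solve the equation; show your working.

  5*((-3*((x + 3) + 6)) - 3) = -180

Step 1. [5*((-3*((x + 3) + 6)) - 3) = -180] divide by the outer 5, so div: (-3*((x + 3) + 6)) - 3 = -36.
Step 2. [(-3*((x + 3) + 6)) - 3 = -36] common factor -3 (LHS and -36) — divide through ⇒ factor: ((x + 3) + 6) + 1 = 12.
Step 3. [((x + 3) + 6) + 1 = 12] peel the +1: subtract 1 from each side. So sub: (x + 3) + 6 = 11.
Step 4. [(x + 3) + 6 = 11] peel the +6: subtract 6 from each side, so sub: x + 3 = 5.
Step 5. [x + 3 = 5] +3 is outermost — subtract 3 both sides ⇒ sub: x = 2.

Answer: x ∈ {2}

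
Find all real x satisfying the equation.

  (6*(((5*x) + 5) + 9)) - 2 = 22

Step 1. [(6*(((5*x) + 5) + 9)) - 2 = 22] 2 comes off first (add 2). So sub: 6*(((5*x) + 5) + 9) = 24.
Step 2. [6*(((5*x) + 5) + 9) = 24] LHS = 6·(…); ÷6 both sides. So div: ((5*x) + 5) + 9 = 4.
Step 3. [((5*x) + 5) + 9 = 4] 9 comes off first (subtract 9), so sub: (5*x) + 5 = -5.
Step 4. [(5*x) + 5 = -5] 5 comes off first (subtract 5), so sub: 5*x = -10.
Step 5. [5*x = -10] 5·(inner) — divide through by 5, so div: x = -2.

Answer: x ∈ {-2}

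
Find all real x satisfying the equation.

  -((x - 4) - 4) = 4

Step 1. [-((x - 4) - 4) = 4] LHS negated; negate both sides. So neg: (x - 4) - 4 = -4.
Step 2. [(x - 4) - 4 = -4] 4 comes off first (add 4). So sub: x - 4 = 0.
Step 3. [x - 4 = 0] add 4: x sits inside (… - 4), so sub: x = 4.

Answer: x ∈ {4}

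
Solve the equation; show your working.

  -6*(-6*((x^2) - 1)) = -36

Step 1. [-6*(-6*((x^2) - 1)) = -36] LHS = -6·(…); ÷-6 both sides ⇒ div: -6*((x^2) - 1) = 6.
Step 2. [-6*((x^2) - 1) = 6] divide by the outer -6, so div: (x^2) - 1 = -1.
Step 3. [(x^2) - 1 = -1] 1 comes off first (add 1). So sub: x^2 = 0.
Step 4. [x^2 = 0] LHS squared, RHS 0 ≥ 0: apply √ (±) ⇒ sqrt: x = 0.

Answer: x ∈ {0}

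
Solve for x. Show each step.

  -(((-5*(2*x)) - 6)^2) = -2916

Step 1. [-(((-5*(2*x)) - 6)^2) = -2916] leading − — multiply by −1, so neg: ((-5*(2*x)) - 6)^2 = 2916.
Step 2. [((-5*(2*x)) - 6)^2 = 2916] LHS squared, RHS 2916 ≥ 0: apply √ (±), so sqrt: (-5*(2*x)) - 6 = 54 or -54.
Step 3. [(-5*(2*x)) - 6 = 54 or -54] the outer -6 inverts by adding 6, so sub: -5*(2*x) = 60 or -48.
Step 4. [-5*(2*x) = 60 or -48] -5 out front; divide by -5. So div: 2*x = -12 or 48/5.
Step 5. [2*x = -12 or 48/5] divide by the outer 2, so div: x = -6 or 24/5.

Answer: x ∈ {-6, 24/5}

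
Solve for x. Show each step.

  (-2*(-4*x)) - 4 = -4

Step 1. [(-2*(-4*x)) - 4 = -4] -2 | LHS and -2 | -4: pull -2 out, so factor: (-4*x) + 2 = 2.
Step 2. [(-4*x) + 2 = 2] the outer +2 inverts by subtracting 2 ⇒ sub: -4*x = 0.
Step 3. [-4*x = 0] -4 out front; divide by -4, so div: x = 0.

Answer: x ∈ {0}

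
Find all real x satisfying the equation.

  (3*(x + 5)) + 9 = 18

Step 1. [(3*(x + 5)) + 9 = 18] 3 | LHS and 3 | 18: pull 3 out ⇒ factor: (x + 5) + 3 = 6.
Step 2. [(x + 5) + 3 = 6] +3 is outermost — subtract 3 both sides. So sub: x + 5 = 3.
Step 3. [x + 5 = 3] subtract 5: x sits inside (… + 5) ⇒ sub: x = -2.

Answer: x ∈ {-2}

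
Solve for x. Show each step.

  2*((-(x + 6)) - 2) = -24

Step 1. [2*((-(x + 6)) - 2) = -24] 2 out front; divide by 2. So div: (-(x + 6)) - 2 = -12.
Step 2. [(-(x + 6)) - 2 = -12] 2 comes off first (add 2), so sub: -(x + 6) = -10.
Step 3. [-(x + 6) = -10] flip signs both sides. So neg: x + 6 = 10.
Step 4. [x + 6 = 10] 6 comes off first (subtract 6). So sub: x = 4.

Answer: x ∈ {4}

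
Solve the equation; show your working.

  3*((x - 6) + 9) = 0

Step 1. [3*((x - 6) + 9) = 0] divide by the outer 3 ⇒ div: (x - 6) + 9 = 0.
Step 2. [(x - 6) + 9 = 0] 9 comes off first (subtract 9) ⇒ sub: x - 6 = -9.
Step 3. [x - 6 = -9] the outer -6 inverts by adding 6. So sub: x = -3.

Answer: x ∈ {-3}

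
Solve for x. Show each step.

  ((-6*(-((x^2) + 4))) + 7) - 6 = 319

Step 1. [((-6*(-((x^2) + 4))) + 7) - 6 = 319] add 6: x sits inside (… - 6) ⇒ sub: (-6*(-((x^2) + 4))) + 7 = 325.
Step 2. [(-6*(-((x^2) + 4))) + 7 = 325] 7 comes off first (subtract 7). So sub: -6*(-((x^2) + 4)) = 318.
Step 3. [-6*(-((x^2) + 4)) = 318] leading coefficient -6: divide by -6, so div: -((x^2) + 4) = -53.
Step 4. [-((x^2) + 4) = -53] leading − — multiply by −1 ⇒ neg: (x^2) + 4 = 53.
Step 5. [(x^2) + 4 = 53] subtract 4: x sits inside (… + 4), so sub: x^2 = 49.
Step 6. [x^2 = 49] LHS squared, RHS 49 ≥ 0: apply √ (±). So sqrt: x = 7 or -7.

Answer: x ∈ {-7, 7}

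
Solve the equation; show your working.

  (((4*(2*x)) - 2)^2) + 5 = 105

Step 1. [(((4*(2*x)) - 2)^2) + 5 = 105] +5 is outermost — subtract 5 both sides. So sub: ((4*(2*x)) - 2)^2 = 100.
Step 2. [((4*(2*x)) - 2)^2 = 100] LHS squared, RHS 100 ≥ 0: apply √ (±) ⇒ sqrt: (4*(2*x)) - 2 = 10 or -10.
Step 3. [(4*(2*x)) - 2 = 10 or -10] the outer -2 inverts by adding 2 ⇒ sub: 4*(2*x) = 12 or -8.
Step 4. [4*(2*x) = 12 or -8] divide by the outer 4. So div: 2*x = 3 or -2.
Step 5. [2*x = 3 or -2] LHS = 2·(…); ÷2 both sides, so div: x = 3/2 or -1.

Answer: x ∈ {-1, 3/2}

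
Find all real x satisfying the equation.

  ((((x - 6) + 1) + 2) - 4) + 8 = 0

Step 1. [((((x - 6) + 1) + 2) - 4) + 8 = 0] subtract 8: x sits inside (… + 8). So sub: (((x - 6) + 1) + 2) - 4 = -8.
Step 2. [(((x - 6) + 1) + 2) - 4 = -8] add 4: x sits inside (… - 4), so sub: ((x - 6) + 1) + 2 = -4.
Step 3. [((x - 6) + 1) + 2 = -4] 2 comes off first (subtract 2). So sub: (x - 6) + 1 = -6.
Step 4. [(x - 6) + 1 = -6] the outer +1 inverts by subtracting 1. So sub: x - 6 = -7.
Step 5. [x - 6 = -7] peel the -6: add 6 from each side. So sub: x = -1.

Answer: x ∈ {-1}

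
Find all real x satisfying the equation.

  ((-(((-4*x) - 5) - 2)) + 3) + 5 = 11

Step 1. [((-(((-4*x) - 5) - 2)) + 3) + 5 = 11] +5 is outermost — subtract 5 both sides, so sub: (-(((-4*x) - 5) - 2)) + 3 = 6.
Step 2. [(-(((-4*x) - 5) - 2)) + 3 = 6] +3 is outermost — subtract 3 both sides. So sub: -(((-4*x) - 5) - 2) = 3.
Step 3. [-(((-4*x) - 5) - 2) = 3] leading − — multiply by −1 ⇒ neg: ((-4*x) - 5) - 2 = -3.
Step 4. [((-4*x) - 5) - 2 = -3] the outer -2 inverts by adding 2, so sub: (-4*x) - 5 = -1.
Step 5. [(-4*x) - 5 = -1] -5 is outermost — add 5 both sides ⇒ sub: -4*x = 4.
Step 6. [-4*x = 4] divide by the outer -4. So div: x = -1.

Answer: x ∈ {-1}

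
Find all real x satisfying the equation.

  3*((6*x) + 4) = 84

Step 1. [3*((6*x) + 4) = 84] leading coefficient 3: divide by 3, so div: (6*x) + 4 = 28.
Step 2. [(6*x) + 4 = 28] peel the +4: subtract 4 from each side, so sub: 6*x = 24.
Step 3. [6*x = 24] 6 out front; divide by 6, so div: x = 4.

Answer: x ∈ {4}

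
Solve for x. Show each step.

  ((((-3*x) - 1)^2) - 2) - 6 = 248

Step 1. [((((-3*x) - 1)^2) - 2) - 6 = 248] 6 comes off first (add 6) ⇒ sub: (((-3*x) - 1)^2) - 2 = 254.
Step 2. [(((-3*x) - 1)^2) - 2 = 254] the outer -2 inverts by adding 2, so sub: ((-3*x) - 1)^2 = 256.
Step 3. [((-3*x) - 1)^2 = 256] 256 ≥ 0, LHS is (·)² — take ±√ ⇒ sqrt: (-3*x) - 1 = 16 or -16.
Step 4. [(-3*x) - 1 = 16 or -16] the outer -1 inverts by adding 1 ⇒ sub: -3*x = 17 or -15.
Step 5. [-3*x = 17 or -15] LHS = -3·(…); ÷-3 both sides. So div: x = -17/3 or 5.

Answer: x ∈ {-17/3, 5}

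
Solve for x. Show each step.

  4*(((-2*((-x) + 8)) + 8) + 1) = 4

Step 1. [4*(((-2*((-x) + 8)) + 8) + 1) = 4] 4·(inner) — divide through by 4, so div: ((-2*((-x) + 8)) + 8) + 1 = 1.
Step 2. [((-2*((-x) + 8)) + 8) + 1 = 1] +1 is outermost — subtract 1 both sides. So sub: (-2*((-x) + 8)) + 8 = 0.
Step 3. [(-2*((-x) + 8)) + 8 = 0] 8 comes off first (subtract 8), so sub: -2*((-x) + 8) = -8.
Step 4. [-2*((-x) + 8) = -8] leading coefficient -2: divide by -2 ⇒ div: (-x) + 8 = 4.
Step 5. [(-x) + 8 = 4] +8 is outermost — subtract 8 both sides. So sub: -x = -4.
Step 6. [-x = -4] flip signs both sides. So neg: x = 4.

Answer: x ∈ {4}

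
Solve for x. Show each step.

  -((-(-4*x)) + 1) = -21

Step 1. [-((-(-4*x)) + 1) = -21] leading − — multiply by −1, so neg: (-(-4*x)) + 1 = 21.
Step 2. [(-(-4*x)) + 1 = 21] peel the +1: subtract 1 from each side ⇒ sub: -(-4*x) = 20.
Step 3. [-(-4*x) = 20] leading − — multiply by −1 ⇒ neg: -4*x = -20.
Step 4. [-4*x = -20] leading coefficient -4: divide by -4. So div: x = 5.

Answer: x ∈ {5}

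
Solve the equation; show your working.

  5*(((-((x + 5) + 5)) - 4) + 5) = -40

Step 1. [5*(((-((x + 5) + 5)) - 4) + 5) = -40] 5·(inner) — divide through by 5. So div: ((-((x + 5) + 5)) - 4) + 5 = -8.
Step 2. [((-((x + 5) + 5)) - 4) + 5 = -8] peel the +5: subtract 5 from each side ⇒ sub: (-((x + 5) + 5)) - 4 = -13.
Step 3. [(-((x + 5) + 5)) - 4 = -13] -4 is outermost — add 4 both sides. So sub: -((x + 5) + 5) = -9.
Step 4. [-((x + 5) + 5) = -9] flip signs both sides ⇒ neg: (x + 5) + 5 = 9.
Step 5. [(x + 5) + 5 = 9] the outer +5 inverts by subtracting 5, so sub: x + 5 = 4.
Step 6. [x + 5 = 4] the outer +5 inverts by subtracting 5, so sub: x = -1.

Answer: x ∈ {-1}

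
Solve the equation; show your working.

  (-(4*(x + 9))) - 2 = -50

Step 1. [(-(4*(x + 9))) - 2 = -50] add 2: x sits inside (… - 2), so sub: -(4*(x + 9)) = -48.
Step 2. [-(4*(x + 9)) = -48] leading − — multiply by −1. So neg: 4*(x + 9) = 48.
Step 3. [4*(x + 9) = 48] 4·(inner) — divide through by 4 ⇒ div: x + 9 = 12.
Step 4. [x + 9 = 12] the outer +9 inverts by subtracting 9, so sub: x = 3.

Answer: x ∈ {3}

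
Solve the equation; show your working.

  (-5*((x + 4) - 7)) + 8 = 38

Step 1. [(-5*((x + 4) - 7)) + 8 = 38] subtract 8: x sits inside (… + 8). So sub: -5*((x + 4) - 7) = 30.
Step 2. [-5*((x + 4) - 7) = 30] leading coefficient -5: divide by -5 ⇒ div: (x + 4) - 7 = -6.
Step 3. [(x + 4) - 7 = -6] 7 comes off first (add 7), so sub: x + 4 = 1.
Step 4. [x + 4 = 1] subtract 4: x sits inside (… + 4) ⇒ sub: x = -3.

Answer: x ∈ {-3}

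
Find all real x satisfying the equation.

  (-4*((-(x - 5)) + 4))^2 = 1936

Step 1. [(-4*((-(x - 5)) + 4))^2 = 1936] LHS squared, RHS 1936 ≥ 0: apply √ (±), so sqrt: -4*((-(x - 5)) + 4) = 44 or -44.
Step 2. [-4*((-(x - 5)) + 4) = 44 or -44] -4·(inner) — divide through by -4, so div: (-(x - 5)) + 4 = -11 or 11.
Step 3. [(-(x - 5)) + 4 = -11 or 11] peel the +4: subtract 4 from each side. So sub: -(x - 5) = -15 or 7.
Step 4. [-(x - 5) = -15 or 7] leading − — multiply by −1. So neg: x - 5 = 15 or -7.
Step 5. [x - 5 = 15 or -7] the outer -5 inverts by adding 5, so sub: x = 20 or -2.

Answer: x ∈ {-2, 20}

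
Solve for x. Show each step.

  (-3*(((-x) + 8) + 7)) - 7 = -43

Step 1. [(-3*(((-x) + 8) + 7)) - 7 = -43] peel the -7: add 7 from each side ⇒ sub: -3*(((-x) + 8) + 7) = -36.
Step 2. [-3*(((-x) + 8) + 7) = -36] divide by the outer -3 ⇒ div: ((-x) + 8) + 7 = 12.
Step 3. [((-x) + 8) + 7 = 12] peel the +7: subtract 7 from each side. So sub: (-x) + 8 = 5.
Step 4. [(-x) + 8 = 5] peel the +8: subtract 8 from each side. So sub: -x = -3.
Step 5. [-x = -3] leading − — multiply by −1, so neg: x = 3.

Answer: x ∈ {3}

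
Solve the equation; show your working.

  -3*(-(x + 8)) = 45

Step 1. [-3*(-(x + 8)) = 45] -3 out front; divide by -3. So div: -(x + 8) = -15.
Step 2. [-(x + 8) = -15] flip signs both sides, so neg: x + 8 = 15.
Step 3. [x + 8 = 15] subtract 8: x sits inside (… + 8) ⇒ sub: x = 7.

Answer: x ∈ {7}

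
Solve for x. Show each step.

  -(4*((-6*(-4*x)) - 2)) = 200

Step 1. [-(4*((-6*(-4*x)) - 2)) = 200] leading − — multiply by −1 ⇒ neg: 4*((-6*(-4*x)) - 2) = -200.
Step 2. [4*((-6*(-4*x)) - 2) = -200] divide by the outer 4, so div: (-6*(-4*x)) - 2 = -50.
Step 3. [(-6*(-4*x)) - 2 = -50] the outer -2 inverts by adding 2. So sub: -6*(-4*x) = -48.
Step 4. [-6*(-4*x) = -48] leading coefficient -6: divide by -6 ⇒ div: -4*x = 8.
Step 5. [-4*x = 8] -4 out front; divide by -4. So div: x = -2.

Answer: x ∈ {-2}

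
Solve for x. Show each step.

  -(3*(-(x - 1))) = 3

Step 1. [-(3*(-(x - 1))) = 3] LHS negated; negate both sides ⇒ neg: 3*(-(x - 1)) = -3.
Step 2. [3*(-(x - 1)) = -3] 3 out front; divide by 3. So div: -(x - 1) = -1.
Step 3. [-(x - 1) = -1] flip signs both sides ⇒ neg: x - 1 = 1.
Step 4. [x - 1 = 1] 1 comes off first (add 1), so sub: x = 2.

Answer: x ∈ {2}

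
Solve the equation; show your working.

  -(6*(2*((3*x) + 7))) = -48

Step 1. [-(6*(2*((3*x) + 7))) = -48] LHS negated; negate both sides ⇒ neg: 6*(2*((3*x) + 7)) = 48.
Step 2. [6*(2*((3*x) + 7)) = 48] 6 out front; divide by 6 ⇒ div: 2*((3*x) + 7) = 8.
Step 3. [2*((3*x) + 7) = 8] 2 out front; divide by 2. So div: (3*x) + 7 = 4.
Step 4. [(3*x) + 7 = 4] the outer +7 inverts by subtracting 7. So sub: 3*x = -3.
Step 5. [3*x = -3] 3·(inner) — divide through by 3. So div: x = -1.

Answer: x ∈ {-1}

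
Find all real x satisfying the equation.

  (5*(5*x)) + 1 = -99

Step 1. [(5*(5*x)) + 1 = -99] peel the +1: subtract 1 from each side ⇒ sub: 5*(5*x) = -100.
Step 2. [5*(5*x) = -100] LHS = 5·(…); ÷5 both sides. So div: 5*x = -20.
Step 3. [5*x = -20] divide by the outer 5 ⇒ div: x = -4.

Answer: x ∈ {-4}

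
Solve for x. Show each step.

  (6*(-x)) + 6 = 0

Step 1. [(6*(-x)) + 6 = 0] 6 | LHS and 6 | 0: pull 6 out, so factor: (-x) + 1 = 0.
Step 2. [(-x) + 1 = 0] subtract 1: x sits inside (… + 1). So sub: -x = -1.
Step 3. [-x = -1] flip signs both sides. So neg: x = 1.

Answer: x ∈ {1}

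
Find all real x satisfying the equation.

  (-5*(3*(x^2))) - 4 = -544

Step 1. [(-5*(3*(x^2))) - 4 = -544] peel the -4: add 4 from each side, so sub: -5*(3*(x^2)) = -540.
Step 2. [-5*(3*(x^2)) = -540] leading coefficient -5: divide by -5 ⇒ div: 3*(x^2) = 108.
Step 3. [3*(x^2) = 108] leading coefficient 3: divide by 3. So div: x^2 = 36.
Step 4. [x^2 = 36] 36 ≥ 0, LHS is (·)² — take ±√ ⇒ sqrt: x = 6 or -6.

Answer: x ∈ {-6, 6}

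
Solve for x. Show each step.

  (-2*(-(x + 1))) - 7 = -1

Step 1. [(-2*(-(x + 1))) - 7 = -1] add 7: x sits inside (… - 7), so sub: -2*(-(x + 1)) = 6.
Step 2. [-2*(-(x + 1)) = 6] -2·(inner) — divide through by -2, so div: -(x + 1) = -3.
Step 3. [-(x + 1) = -3] leading − — multiply by −1, so neg: x + 1 = 3.
Step 4. [x + 1 = 3] peel the +1: subtract 1 from each side ⇒ sub: x = 2.

Answer: x ∈ {2}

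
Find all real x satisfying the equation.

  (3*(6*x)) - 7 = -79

Step 1. [(3*(6*x)) - 7 = -79] -7 is outermost — add 7 both sides, so sub: 3*(6*x) = -72.
Step 2. [3*(6*x) = -72] leading coefficient 3: divide by 3. So div: 6*x = -24.
Step 3. [6*x = -24] divide by the outer 6. So div: x = -4.

Answer: x ∈ {-4}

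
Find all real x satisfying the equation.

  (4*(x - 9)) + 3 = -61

Step 1. [(4*(x - 9)) + 3 = -61] peel the +3: subtract 3 from each side, so sub: 4*(x - 9) = -64.
Step 2. [4*(x - 9) = -64] 4 out front; divide by 4. So div: x - 9 = -16.
Step 3. [x - 9 = -16] 9 comes off first (add 9) ⇒ sub: x = -7.

Answer: x ∈ {-7}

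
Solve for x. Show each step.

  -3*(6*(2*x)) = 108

Step 1. [-3*(6*(2*x)) = 108] -3 out front; divide by -3 ⇒ div: 6*(2*x) = -36.
Step 2. [6*(2*x) = -36] 6·(inner) — divide through by 6 ⇒ div: 2*x = -6.
Step 3. [2*x = -6] LHS = 2·(…); ÷2 both sides. So div: x = -3.

Answer: x ∈ {-3}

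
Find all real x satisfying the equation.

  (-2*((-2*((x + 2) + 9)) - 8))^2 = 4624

Step 1. [(-2*((-2*((x + 2) + 9)) - 8))^2 = 4624] LHS squared, RHS 4624 ≥ 0: apply √ (±), so sqrt: -2*((-2*((x + 2) + 9)) - 8) = 68 or -68.
Step 2. [-2*((-2*((x + 2) + 9)) - 8) = 68 or -68] -2 out front; divide by -2 ⇒ div: (-2*((x + 2) + 9)) - 8 = -34 or 34.
Step 3. [(-2*((x + 2) + 9)) - 8 = -34 or 34] 8 comes off first (add 8). So sub: -2*((x + 2) + 9) = -26 or 42.
Step 4. [-2*((x + 2) + 9) = -26 or 42] divide by the outer -2. So div: (x + 2) + 9 = 13 or -21.
Step 5. [(x + 2) + 9 = 13 or -21] +9 is outermost — subtract 9 both sides. So sub: x + 2 = 4 or -30.
Step 6. [x + 2 = 4 or -30] +2 is outermost — subtract 2 both sides. So sub: x = 2 or -32.

Answer: x ∈ {-32, 2}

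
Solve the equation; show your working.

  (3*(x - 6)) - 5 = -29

Step 1. [(3*(x - 6)) - 5 = -29] add 5: x sits inside (… - 5). So sub: 3*(x - 6) = -24.
Step 2. [3*(x - 6) = -24] 3 out front; divide by 3. So div: x - 6 = -8.
Step 3. [x - 6 = -8] peel the -6: add 6 from each side, so sub: x = -2.

Answer: x ∈ {-2}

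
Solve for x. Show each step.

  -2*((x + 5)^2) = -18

Step 1. [-2*((x + 5)^2) = -18] divide by the outer -2 ⇒ div: (x + 5)^2 = 9.
Step 2. [(x + 5)^2 = 9] √ both sides: 9 ≥ 0 gives two branches, so sqrt: x + 5 = 3 or -3.
Step 3. [x + 5 = 3 or -3] +5 is outermost — subtract 5 both sides. So sub: x = -2 or -8.

Answer: x ∈ {-8, -2}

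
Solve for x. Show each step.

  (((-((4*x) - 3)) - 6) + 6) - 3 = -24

Step 1. [(((-((4*x) - 3)) - 6) + 6) - 3 = -24] 3 comes off first (add 3). So sub: ((-((4*x) - 3)) - 6) + 6 = -21.
Step 2. [((-((4*x) - 3)) - 6) + 6 = -21] the outer +6 inverts by subtracting 6 ⇒ sub: (-((4*x) - 3)) - 6 = -27.
Step 3. [(-((4*x) - 3)) - 6 = -27] add 6: x sits inside (… - 6), so sub: -((4*x) - 3) = -21.
Step 4. [-((4*x) - 3) = -21] flip signs both sides. So neg: (4*x) - 3 = 21.
Step 5. [(4*x) - 3 = 21] peel the -3: add 3 from each side, so sub: 4*x = 24.
Step 6. [4*x = 24] leading coefficient 4: divide by 4. So div: x = 6.

Answer: x ∈ {6}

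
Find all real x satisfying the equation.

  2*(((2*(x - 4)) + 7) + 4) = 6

Step 1. [2*(((2*(x - 4)) + 7) + 4) = 6] 2·(inner) — divide through by 2, so div: ((2*(x - 4)) + 7) + 4 = 3.
Step 2. [((2*(x - 4)) + 7) + 4 = 3] +4 is outermost — subtract 4 both sides, so sub: (2*(x - 4)) + 7 = -1.
Step 3. [(2*(x - 4)) + 7 = -1] +7 is outermost — subtract 7 both sides ⇒ sub: 2*(x - 4) = -8.
Step 4. [2*(x - 4) = -8] 2·(inner) — divide through by 2 ⇒ div: x - 4 = -4.
Step 5. [x - 4 = -4] -4 is outermost — add 4 both sides ⇒ sub: x = 0.

Answer: x ∈ {0}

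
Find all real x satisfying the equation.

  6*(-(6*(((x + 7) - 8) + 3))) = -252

Step 1. [6*(-(6*(((x + 7) - 8) + 3))) = -252] 6 out front; divide by 6 ⇒ div: -(6*(((x + 7) - 8) + 3)) = -42.
Step 2. [-(6*(((x + 7) - 8) + 3)) = -42] flip signs both sides. So neg: 6*(((x + 7) - 8) + 3) = 42.
Step 3. [6*(((x + 7) - 8) + 3) = 42] 6·(inner) — divide through by 6. So div: ((x + 7) - 8) + 3 = 7.
Step 4. [((x + 7) - 8) + 3 = 7] the outer +3 inverts by subtracting 3 ⇒ sub: (x + 7) - 8 = 4.
Step 5. [(x + 7) - 8 = 4] the outer -8 inverts by adding 8 ⇒ sub: x + 7 = 12.
Step 6. [x + 7 = 12] subtract 7: x sits inside (… + 7). So sub: x = 5.

Answer: x ∈ {5}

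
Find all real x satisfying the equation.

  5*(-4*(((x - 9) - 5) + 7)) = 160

Step 1. [5*(-4*(((x - 9) - 5) + 7)) = 160] divide by the outer 5, so div: -4*(((x - 9) - 5) + 7) = 32.
Step 2. [-4*(((x - 9) - 5) + 7) = 32] LHS = -4·(…); ÷-4 both sides ⇒ div: ((x - 9) - 5) + 7 = -8.
Step 3. [((x - 9) - 5) + 7 = -8] +7 is outermost — subtract 7 both sides ⇒ sub: (x - 9) - 5 = -15.
Step 4. [(x - 9) - 5 = -15] -5 is outermost — add 5 both sides. So sub: x - 9 = -10.
Step 5. [x - 9 = -10] peel the -9: add 9 from each side. So sub: x = -1.

Answer: x ∈ {-1}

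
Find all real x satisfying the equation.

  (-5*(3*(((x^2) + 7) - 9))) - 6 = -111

Step 1. [(-5*(3*(((x^2) + 7) - 9))) - 6 = -111] the outer -6 inverts by adding 6. So sub: -5*(3*(((x^2) + 7) - 9)) = -105.
Step 2. [-5*(3*(((x^2) + 7) - 9)) = -105] leading coefficient -5: divide by -5, so div: 3*(((x^2) + 7) - 9) = 21.
Step 3. [3*(((x^2) + 7) - 9) = 21] LHS = 3·(…); ÷3 both sides ⇒ div: ((x^2) + 7) - 9 = 7.
Step 4. [((x^2) + 7) - 9 = 7] 9 comes off first (add 9). So sub: (x^2) + 7 = 16.
Step 5. [(x^2) + 7 = 16] subtract 7: x sits inside (… + 7). So sub: x^2 = 9.
Step 6. [x^2 = 9] LHS squared, RHS 9 ≥ 0: apply √ (±), so sqrt: x = 3 or -3.

Answer: x ∈ {-3, 3}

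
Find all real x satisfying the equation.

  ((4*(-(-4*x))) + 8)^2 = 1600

Step 1. [((4*(-(-4*x))) + 8)^2 = 1600] LHS squared, RHS 1600 ≥ 0: apply √ (±). So sqrt: (4*(-(-4*x))) + 8 = 40 or -40.
Step 2. [(4*(-(-4*x))) + 8 = 40 or -40] 4 | LHS and 4 | 40 or -40: pull 4 out. So factor: (-(-4*x)) + 2 = 10 or -10.
Step 3. [(-(-4*x)) + 2 = 10 or -10] the outer +2 inverts by subtracting 2. So sub: -(-4*x) = 8 or -12.
Step 4. [-(-4*x) = 8 or -12] leading − — multiply by −1. So neg: -4*x = -8 or 12.
Step 5. [-4*x = -8 or 12] divide by the outer -4 ⇒ div: x = 2 or -3.

Answer: x ∈ {-3, 2}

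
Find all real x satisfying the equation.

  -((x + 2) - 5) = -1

Step 1. [-((x + 2) - 5) = -1] LHS negated; negate both sides ⇒ neg: (x + 2) - 5 = 1.
Step 2. [(x + 2) - 5 = 1] the outer -5 inverts by adding 5 ⇒ sub: x + 2 = 6.
Step 3. [x + 2 = 6] 2 comes off first (subtract 2) ⇒ sub: x = 4.

Answer: x ∈ {4}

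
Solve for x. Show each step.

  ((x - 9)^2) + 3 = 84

Step 1. [((x - 9)^2) + 3 = 84] peel the +3: subtract 3 from each side. So sub: (x - 9)^2 = 81.
Step 2. [(x - 9)^2 = 81] 81 ≥ 0, LHS is (·)² — take ±√ ⇒ sqrt: x - 9 = 9 or -9.
Step 3. [x - 9 = 9 or -9] peel the -9: add 9 from each side. So sub: x = 18 or 0.

Answer: x ∈ {0, 18}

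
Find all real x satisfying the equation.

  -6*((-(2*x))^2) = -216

Step 1. [-6*((-(2*x))^2) = -216] divide by the outer -6. So div: (-(2*x))^2 = 36.
Step 2. [(-(2*x))^2 = 36] LHS squared, RHS 36 ≥ 0: apply √ (±) ⇒ sqrt: -(2*x) = 6 or -6.
Step 3. [-(2*x) = 6 or -6] LHS negated; negate both sides ⇒ neg: 2*x = -6 or 6.
Step 4. [2*x = -6 or 6] 2·(inner) — divide through by 2 ⇒ div: x = -3 or 3.

Answer: x ∈ {-3, 3}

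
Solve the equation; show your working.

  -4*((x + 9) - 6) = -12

Step 1. [-4*((x + 9) - 6) = -12] divide by the outer -4, so div: (x + 9) - 6 = 3.
Step 2. [(x + 9) - 6 = 3] the outer -6 inverts by adding 6 ⇒ sub: x + 9 = 9.
Step 3. [x + 9 = 9] 9 comes off first (subtract 9) ⇒ sub: x = 0.

Answer: x ∈ {0}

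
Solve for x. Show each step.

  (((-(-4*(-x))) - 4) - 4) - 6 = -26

Step 1. [(((-(-4*(-x))) - 4) - 4) - 6 = -26] 6 comes off first (add 6), so sub: ((-(-4*(-x))) - 4) - 4 = -20.
Step 2. [((-(-4*(-x))) - 4) - 4 = -20] the outer -4 inverts by adding 4 ⇒ sub: (-(-4*(-x))) - 4 = -16.
Step 3. [(-(-4*(-x))) - 4 = -16] add 4: x sits inside (… - 4) ⇒ sub: -(-4*(-x)) = -12.
Step 4. [-(-4*(-x)) = -12] leading − — multiply by −1 ⇒ neg: -4*(-x) = 12.
Step 5. [-4*(-x) = 12] divide by the outer -4. So div: -x = -3.
Step 6. [-x = -3] leading − — multiply by −1. So neg: x = 3.

Answer: x ∈ {3}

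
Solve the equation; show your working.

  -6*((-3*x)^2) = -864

Step 1. [-6*((-3*x)^2) = -864] leading coefficient -6: divide by -6, so div: (-3*x)^2 = 144.
Step 2. [(-3*x)^2 = 144] 144 ≥ 0, LHS is (·)² — take ±√. So sqrt: -3*x = 12 or -12.
Step 3. [-3*x = 12 or -12] -3 out front; divide by -3 ⇒ div: x = -4 or 4.

Answer: x ∈ {-4, 4}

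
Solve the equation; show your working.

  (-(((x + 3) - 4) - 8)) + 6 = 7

Step 1. [(-(((x + 3) - 4) - 8)) + 6 = 7] peel the +6: subtract 6 from each side. So sub: -(((x + 3) - 4) - 8) = 1.
Step 2. [-(((x + 3) - 4) - 8) = 1] leading − — multiply by −1, so neg: ((x + 3) - 4) - 8 = -1.
Step 3. [((x + 3) - 4) - 8 = -1] peel the -8: add 8 from each side ⇒ sub: (x + 3) - 4 = 7.
Step 4. [(x + 3) - 4 = 7] 4 comes off first (add 4) ⇒ sub: x + 3 = 11.
Step 5. [x + 3 = 11] +3 is outermost — subtract 3 both sides ⇒ sub: x = 8.

Answer: x ∈ {8}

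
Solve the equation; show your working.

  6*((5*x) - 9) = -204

Step 1. [6*((5*x) - 9) = -204] 6·(inner) — divide through by 6 ⇒ div: (5*x) - 9 = -34.
Step 2. [(5*x) - 9 = -34] 9 comes off first (add 9) ⇒ sub: 5*x = -25.
Step 3. [5*x = -25] divide by the outer 5. So div: x = -5.

Answer: x ∈ {-5}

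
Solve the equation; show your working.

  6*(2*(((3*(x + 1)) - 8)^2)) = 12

Step 1. [6*(2*(((3*(x + 1)) - 8)^2)) = 12] 6 out front; divide by 6 ⇒ div: 2*(((3*(x + 1)) - 8)^2) = 2.
Step 2. [2*(((3*(x + 1)) - 8)^2) = 2] 2·(inner) — divide through by 2, so div: ((3*(x + 1)) - 8)^2 = 1.
Step 3. [((3*(x + 1)) - 8)^2 = 1] 1 ≥ 0, LHS is (·)² — take ±√ ⇒ sqrt: (3*(x + 1)) - 8 = 1 or -1.
Step 4. [(3*(x + 1)) - 8 = 1 or -1] peel the -8: add 8 from each side. So sub: 3*(x + 1) = 9 or 7.
Step 5. [3*(x + 1) = 9 or 7] 3 out front; divide by 3, so div: x + 1 = 3 or 7/3.
Step 6. [x + 1 = 3 or 7/3] subtract 1: x sits inside (… + 1), so sub: x = 2 or 4/3.

Answer: x ∈ {4/3, 2}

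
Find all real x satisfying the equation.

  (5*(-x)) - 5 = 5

Step 1. [(5*(-x)) - 5 = 5] 5 | LHS and 5 | 5: pull 5 out, so factor: (-x) - 1 = 1.
Step 2. [(-x) - 1 = 1] add 1: x sits inside (… - 1). So sub: -x = 2.
Step 3. [-x = 2] LHS negated; negate both sides ⇒ neg: x = -2.

Answer: x ∈ {-2}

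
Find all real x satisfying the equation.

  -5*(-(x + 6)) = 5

Step 1. [-5*(-(x + 6)) = 5] divide by the outer -5 ⇒ div: -(x + 6) = -1.
Step 2. [-(x + 6) = -1] leading − — multiply by −1. So neg: x + 6 = 1.
Step 3. [x + 6 = 1] subtract 6: x sits inside (… + 6). So sub: x = -5.

Answer: x ∈ {-5}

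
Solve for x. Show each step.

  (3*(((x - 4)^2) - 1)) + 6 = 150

Step 1. [(3*(((x - 4)^2) - 1)) + 6 = 150] 3 divides every term; factor it out, so factor: (((x - 4)^2) - 1) + 2 = 50.
Step 2. [(((x - 4)^2) - 1) + 2 = 50] +2 is outermost — subtract 2 both sides, so sub: ((x - 4)^2) - 1 = 48.
Step 3. [((x - 4)^2) - 1 = 48] 1 comes off first (add 1). So sub: (x - 4)^2 = 49.
Step 4. [(x - 4)^2 = 49] 49 ≥ 0, LHS is (·)² — take ±√ ⇒ sqrt: x - 4 = 7 or -7.
Step 5. [x - 4 = 7 or -7] -4 is outermost — add 4 both sides. So sub: x = 11 or -3.

Answer: x ∈ {-3, 11}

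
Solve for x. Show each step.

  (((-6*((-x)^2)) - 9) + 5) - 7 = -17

Step 1. [(((-6*((-x)^2)) - 9) + 5) - 7 = -17] 7 comes off first (add 7), so sub: ((-6*((-x)^2)) - 9) + 5 = -10.
Step 2. [((-6*((-x)^2)) - 9) + 5 = -10] +5 is outermost — subtract 5 both sides, so sub: (-6*((-x)^2)) - 9 = -15.
Step 3. [(-6*((-x)^2)) - 9 = -15] 9 comes off first (add 9), so sub: -6*((-x)^2) = -6.
Step 4. [-6*((-x)^2) = -6] leading coefficient -6: divide by -6. So div: (-x)^2 = 1.
Step 5. [(-x)^2 = 1] LHS squared, RHS 1 ≥ 0: apply √ (±). So sqrt: -x = 1 or -1.
Step 6. [-x = 1 or -1] flip signs both sides ⇒ neg: x = -1 or 1.

Answer: x ∈ {-1, 1}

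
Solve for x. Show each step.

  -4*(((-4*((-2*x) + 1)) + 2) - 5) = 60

Step 1. [-4*(((-4*((-2*x) + 1)) + 2) - 5) = 60] -4 out front; divide by -4 ⇒ div: ((-4*((-2*x) + 1)) + 2) - 5 = -15.
Step 2. [((-4*((-2*x) + 1)) + 2) - 5 = -15] add 5: x sits inside (… - 5) ⇒ sub: (-4*((-2*x) + 1)) + 2 = -10.
Step 3. [(-4*((-2*x) + 1)) + 2 = -10] +2 is outermost — subtract 2 both sides. So sub: -4*((-2*x) + 1) = -12.
Step 4. [-4*((-2*x) + 1) = -12] leading coefficient -4: divide by -4, so div: (-2*x) + 1 = 3.
Step 5. [(-2*x) + 1 = 3] subtract 1: x sits inside (… + 1). So sub: -2*x = 2.
Step 6. [-2*x = 2] -2·(inner) — divide through by -2, so div: x = -1.

Answer: x ∈ {-1}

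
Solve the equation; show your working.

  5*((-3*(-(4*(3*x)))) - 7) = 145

Step 1. [5*((-3*(-(4*(3*x)))) - 7) = 145] LHS = 5·(…); ÷5 both sides ⇒ div: (-3*(-(4*(3*x)))) - 7 = 29.
Step 2. [(-3*(-(4*(3*x)))) - 7 = 29] the outer -7 inverts by adding 7. So sub: -3*(-(4*(3*x))) = 36.
Step 3. [-3*(-(4*(3*x))) = 36] leading coefficient -3: divide by -3 ⇒ div: -(4*(3*x)) = -12.
Step 4. [-(4*(3*x)) = -12] leading − — multiply by −1, so neg: 4*(3*x) = 12.
Step 5. [4*(3*x) = 12] LHS = 4·(…); ÷4 both sides. So div: 3*x = 3.
Step 6. [3*x = 3] leading coefficient 3: divide by 3. So div: x = 1.

Answer: x ∈ {1}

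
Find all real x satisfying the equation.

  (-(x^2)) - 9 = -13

Step 1. [(-(x^2)) - 9 = -13] add 9: x sits inside (… - 9) ⇒ sub: -(x^2) = -4.
Step 2. [-(x^2) = -4] LHS negated; negate both sides ⇒ neg: x^2 = 4.
Step 3. [x^2 = 4] √ both sides: 4 ≥ 0 gives two branches ⇒ sqrt: x = 2 or -2.

Answer: x ∈ {-2, 2}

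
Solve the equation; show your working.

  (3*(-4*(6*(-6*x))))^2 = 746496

Step 1. [(3*(-4*(6*(-6*x))))^2 = 746496] 746496 ≥ 0, LHS is (·)² — take ±√. So sqrt: 3*(-4*(6*(-6*x))) = 864 or -864.
Step 2. [3*(-4*(6*(-6*x))) = 864 or -864] 3 out front; divide by 3. So div: -4*(6*(-6*x)) = 288 or -288.
Step 3. [-4*(6*(-6*x)) = 288 or -288] divide by the outer -4. So div: 6*(-6*x) = -72 or 72.
Step 4. [6*(-6*x) = -72 or 72] divide by the outer 6 ⇒ div: -6*x = -12 or 12.
Step 5. [-6*x = -12 or 12] -6 out front; divide by -6. So div: x = 2 or -2.

Answer: x ∈ {-2, 2}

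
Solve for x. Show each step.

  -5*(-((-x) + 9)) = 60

Step 1. [-5*(-((-x) + 9)) = 60] leading coefficient -5: divide by -5, so div: -((-x) + 9) = -12.
Step 2. [-((-x) + 9) = -12] leading − — multiply by −1 ⇒ neg: (-x) + 9 = 12.
Step 3. [(-x) + 9 = 12] peel the +9: subtract 9 from each side, so sub: -x = 3.
Step 4. [-x = 3] flip signs both sides, so neg: x = -3.

Answer: x ∈ {-3}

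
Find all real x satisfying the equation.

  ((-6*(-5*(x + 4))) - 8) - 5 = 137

Step 1. [((-6*(-5*(x + 4))) - 8) - 5 = 137] 5 comes off first (add 5) ⇒ sub: (-6*(-5*(x + 4))) - 8 = 142.
Step 2. [(-6*(-5*(x + 4))) - 8 = 142] the outer -8 inverts by adding 8, so sub: -6*(-5*(x + 4)) = 150.
Step 3. [-6*(-5*(x + 4)) = 150] divide by the outer -6. So div: -5*(x + 4) = -25.
Step 4. [-5*(x + 4) = -25] divide by the outer -5, so div: x + 4 = 5.
Step 5. [x + 4 = 5] the outer +4 inverts by subtracting 4 ⇒ sub: x = 1.

Answer: x ∈ {1}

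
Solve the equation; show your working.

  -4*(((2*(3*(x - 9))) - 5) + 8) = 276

Step 1. [-4*(((2*(3*(x - 9))) - 5) + 8) = 276] -4·(inner) — divide through by -4, so div: ((2*(3*(x - 9))) - 5) + 8 = -69.
Step 2. [((2*(3*(x - 9))) - 5) + 8 = -69] the outer +8 inverts by subtracting 8 ⇒ sub: (2*(3*(x - 9))) - 5 = -77.
Step 3. [(2*(3*(x - 9))) - 5 = -77] the outer -5 inverts by adding 5, so sub: 2*(3*(x - 9)) = -72.
Step 4. [2*(3*(x - 9)) = -72] leading coefficient 2: divide by 2. So div: 3*(x - 9) = -36.
Step 5. [3*(x - 9) = -36] leading coefficient 3: divide by 3 ⇒ div: x - 9 = -12.
Step 6. [x - 9 = -12] peel the -9: add 9 from each side. So sub: x = -3.

Answer: x ∈ {-3}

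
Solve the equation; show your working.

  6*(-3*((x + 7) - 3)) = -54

Step 1. [6*(-3*((x + 7) - 3)) = -54] LHS = 6·(…); ÷6 both sides. So div: -3*((x + 7) - 3) = -9.
Step 2. [-3*((x + 7) - 3) = -9] -3·(inner) — divide through by -3. So div: (x + 7) - 3 = 3.
Step 3. [(x + 7) - 3 = 3] the outer -3 inverts by adding 3, so sub: x + 7 = 6.
Step 4. [x + 7 = 6] peel the +7: subtract 7 from each side ⇒ sub: x = -1.

Answer: x ∈ {-1}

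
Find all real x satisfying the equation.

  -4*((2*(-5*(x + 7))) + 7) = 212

Step 1. [-4*((2*(-5*(x + 7))) + 7) = 212] LHS = -4·(…); ÷-4 both sides, so div: (2*(-5*(x + 7))) + 7 = -53.
Step 2. [(2*(-5*(x + 7))) + 7 = -53] peel the +7: subtract 7 from each side, so sub: 2*(-5*(x + 7)) = -60.
Step 3. [2*(-5*(x + 7)) = -60] 2 out front; divide by 2. So div: -5*(x + 7) = -30.
Step 4. [-5*(x + 7) = -30] LHS = -5·(…); ÷-5 both sides. So div: x + 7 = 6.
Step 5. [x + 7 = 6] peel the +7: subtract 7 from each side, so sub: x = -1.

Answer: x ∈ {-1}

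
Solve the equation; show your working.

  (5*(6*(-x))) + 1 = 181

Step 1. [(5*(6*(-x))) + 1 = 181] +1 is outermost — subtract 1 both sides. So sub: 5*(6*(-x)) = 180.
Step 2. [5*(6*(-x)) = 180] 5 out front; divide by 5. So div: 6*(-x) = 36.
Step 3. [6*(-x) = 36] leading coefficient 6: divide by 6. So div: -x = 6.
Step 4. [-x = 6] LHS negated; negate both sides, so neg: x = -6.

Answer: x ∈ {-6}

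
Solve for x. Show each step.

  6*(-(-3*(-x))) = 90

Step 1. [6*(-(-3*(-x))) = 90] leading coefficient 6: divide by 6. So div: -(-3*(-x)) = 15.
Step 2. [-(-3*(-x)) = 15] flip signs both sides, so neg: -3*(-x) = -15.
Step 3. [-3*(-x) = -15] LHS = -3·(…); ÷-3 both sides, so div: -x = 5.
Step 4. [-x = 5] LHS negated; negate both sides. So neg: x = -5.

Answer: x ∈ {-5}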